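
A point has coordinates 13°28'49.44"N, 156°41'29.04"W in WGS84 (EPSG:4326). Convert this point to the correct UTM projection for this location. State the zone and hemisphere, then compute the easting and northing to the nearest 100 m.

Longitude -156.6914° lies in the 6° band [-162°, -156°), giving zone 4; latitude is north of the equator, so 4N.
Zone 4 central meridian λ₀ = 6×4 − 183 = -159°; Δλ = +2.3086°.
Transverse Mercator on WGS84 with k₀ = 0.9996 gives E = 749918.143 m, N = 1491436.514 m.

Zone 4N: E 749900 m, N 1491400 m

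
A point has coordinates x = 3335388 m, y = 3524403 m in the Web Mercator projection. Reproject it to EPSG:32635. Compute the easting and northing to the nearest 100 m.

Web Mercator inverse (R = 6378137 m) → φ = 30.16209727°, λ = 29.96230019°.
UTM 35N forward: E = 785304.913 m, N = 3340455.105 m.

E 785300 m, N 3340500 m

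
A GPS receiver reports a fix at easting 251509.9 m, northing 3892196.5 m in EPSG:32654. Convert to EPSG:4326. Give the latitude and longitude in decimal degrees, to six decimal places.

lat 35.142000°, lon 138.272500°

Zone 54N: λ₀ = 141°, k₀ = 0.9996, false easting 500000 m.
Meridian distance M = (N − FN)/k₀ = 3893754.0 m.
Inverse transverse Mercator on WGS84 gives φ = 35.14200030°, λ = 138.27249970°.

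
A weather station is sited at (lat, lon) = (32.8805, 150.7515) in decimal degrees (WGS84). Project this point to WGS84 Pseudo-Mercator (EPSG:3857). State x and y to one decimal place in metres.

x 16781580.2 m, y 3879453.1 m

Web Mercator is spherical with R = a = 6378137 m.
x = R·λ = 6378137 × 2.631110027 = 16781580.216 m.
y = R·ln tan(π/4 + φ/2) = 6378137 × 0.608242353 = 3879453.058 m.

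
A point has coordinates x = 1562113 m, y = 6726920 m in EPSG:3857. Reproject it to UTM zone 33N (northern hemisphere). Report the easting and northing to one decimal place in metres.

Web Mercator inverse (R = 6378137 m) → φ = 51.59329826°, λ = 14.03269983°.
UTM 33N forward: E = 432994.94997 m, N = 5716248.502 m.

E 432994.9 m, N 5716248.5 m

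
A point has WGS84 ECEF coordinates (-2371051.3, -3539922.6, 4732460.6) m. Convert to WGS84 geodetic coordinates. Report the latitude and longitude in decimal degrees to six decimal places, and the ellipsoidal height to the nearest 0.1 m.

λ = atan2(Y, X) = -123.81430012°; p = √(X²+Y²) = 4260626.3 m.
Bowring's method on WGS84 (a = 6378137 m, b = 6356752.314 m) gives φ = 48.19459978°, h = 1519.922 m.

lat 48.194600°, lon -123.814300°, h 1519.9 m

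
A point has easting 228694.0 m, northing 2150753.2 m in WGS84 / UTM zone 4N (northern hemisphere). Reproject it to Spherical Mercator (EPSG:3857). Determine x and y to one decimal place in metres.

Unproject from UTM 4N (λ₀ = -159°) → φ = 19.43280023°, λ = -161.58380044°.
Web Mercator (R = 6378137 m): x = -17987426.385 m, y = 2205957.997 m.

x -17987426.4 m, y 2205958.0 m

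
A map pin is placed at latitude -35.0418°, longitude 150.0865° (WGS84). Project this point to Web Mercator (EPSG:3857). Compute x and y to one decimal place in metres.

x 16707552.8 m, y -4169563.0 m

Web Mercator is spherical with R = a = 6378137 m.
x = R·λ = 6378137 × 2.619503588 = 16707552.755 m.
y = R·ln tan(π/4 + φ/2) = 6378137 × -0.653727421 = -4169563.049 m.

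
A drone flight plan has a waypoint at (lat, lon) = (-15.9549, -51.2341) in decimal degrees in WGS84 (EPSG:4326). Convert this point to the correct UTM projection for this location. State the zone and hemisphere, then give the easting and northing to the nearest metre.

Longitude -51.2341° lies in the 6° band [-54°, -48°), giving zone 22; latitude is south of the equator, so 22S.
Zone 22 central meridian λ₀ = 6×22 − 183 = -51°; Δλ = -0.2341°.
Transverse Mercator on WGS84 with k₀ = 0.9996 gives E = 474947.603 m, N = 8236039.256 m.

Zone 22S: E 474948 m, N 8236039 m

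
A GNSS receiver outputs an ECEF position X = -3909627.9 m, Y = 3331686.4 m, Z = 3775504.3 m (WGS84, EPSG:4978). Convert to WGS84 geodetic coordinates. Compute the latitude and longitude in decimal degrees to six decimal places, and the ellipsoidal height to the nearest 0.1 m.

lat 36.500000°, lon 139.563200°, h 4320.2 m

λ = atan2(Y, X) = 139.56320009°; p = √(X²+Y²) = 5136664.7 m.
Bowring's method on WGS84 (a = 6378137 m, b = 6356752.314 m) gives φ = 36.50000016°, h = 4320.174 m.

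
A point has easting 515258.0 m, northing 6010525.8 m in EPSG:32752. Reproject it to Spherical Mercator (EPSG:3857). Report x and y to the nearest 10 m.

x 14379070 m, y -4307460 m

Unproject from UTM 52S (λ₀ = 129°) → φ = -36.04969994°, λ = 129.16939955°.
Web Mercator (R = 6378137 m): x = 14379071.784 m, y = -4307462.164 m.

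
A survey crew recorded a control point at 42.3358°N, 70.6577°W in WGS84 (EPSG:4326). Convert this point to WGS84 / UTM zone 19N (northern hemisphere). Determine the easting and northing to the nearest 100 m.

E 363400 m, N 4688400 m

Zone 19 central meridian λ₀ = 6×19 − 183 = -69°; Δλ = -1.6577°.
Transverse Mercator on WGS84 with k₀ = 0.9996 gives E = 363435.580 m, N = 4688391.496 m.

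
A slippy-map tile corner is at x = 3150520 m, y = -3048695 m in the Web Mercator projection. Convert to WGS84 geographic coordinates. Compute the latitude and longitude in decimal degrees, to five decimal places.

lat -26.39990°, lon 28.30160°

R = 6378137 m. λ = x/R = 28.30160269°.
φ = 2·arctan(exp(y/R)) − 90° = 2·arctan(0.62003) − 90° = -26.39989864°.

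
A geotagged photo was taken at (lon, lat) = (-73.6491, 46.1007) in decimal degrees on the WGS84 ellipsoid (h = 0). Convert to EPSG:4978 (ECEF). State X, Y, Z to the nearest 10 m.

WGS84: a = 6378137 m, e² = 0.006694380; N(φ) = a/√(1−e²sin²φ) = 6389250.425 m.
X = (N+h)·cosφ·cosλ = 1247204.002 m; Y = (N+h)·cosφ·sinλ = -4251082.301 m; Z = (N(1−e²)+h)·sinφ = 4573015.798 m.

X 1247200 m, Y -4251080 m, Z 4573020 m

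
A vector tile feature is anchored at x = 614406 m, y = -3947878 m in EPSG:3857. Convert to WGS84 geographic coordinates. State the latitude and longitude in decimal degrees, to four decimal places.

lat -33.3952°, lon 5.5193°

R = 6378137 m. λ = x/R = 5.51930300°.
φ = 2·arctan(exp(y/R)) − 90° = 2·arctan(0.53850) − 90° = -33.39519694°.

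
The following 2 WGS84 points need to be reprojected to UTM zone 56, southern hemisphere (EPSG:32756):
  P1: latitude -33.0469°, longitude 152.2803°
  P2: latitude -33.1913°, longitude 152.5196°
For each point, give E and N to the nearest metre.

P1: E 432803 m, N 6343284 m; P2: E 455220 m, N 6327402 m

UTM zone 56S: λ₀ = 153°, k₀ = 0.9996.
P1 (-33.0469°, 152.2803°) → (432803.495, 6343283.546) m.
P2 (-33.1913°, 152.5196°) → (455219.917, 6327402.422) m.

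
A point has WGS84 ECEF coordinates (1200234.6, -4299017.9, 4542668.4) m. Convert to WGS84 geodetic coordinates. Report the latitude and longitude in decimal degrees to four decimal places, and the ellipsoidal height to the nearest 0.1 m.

lat 45.6965°, lon -74.4009°, h 1283.1 m

λ = atan2(Y, X) = -74.40089966°; p = √(X²+Y²) = 4463420.0 m.
Bowring's method on WGS84 (a = 6378137 m, b = 6356752.314 m) gives φ = 45.69650027°, h = 1283.131 m.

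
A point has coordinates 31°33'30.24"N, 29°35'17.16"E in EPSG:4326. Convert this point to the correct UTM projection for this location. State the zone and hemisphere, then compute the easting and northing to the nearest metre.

Zone 35N: E 745662 m, N 3494394 m

Longitude 29.5881° lies in the 6° band [24°, 30°), giving zone 35; latitude is north of the equator, so 35N.
Zone 35 central meridian λ₀ = 6×35 − 183 = 27°; Δλ = +2.5881°.
Transverse Mercator on WGS84 with k₀ = 0.9996 gives E = 745662.323 m, N = 3494394.437 m.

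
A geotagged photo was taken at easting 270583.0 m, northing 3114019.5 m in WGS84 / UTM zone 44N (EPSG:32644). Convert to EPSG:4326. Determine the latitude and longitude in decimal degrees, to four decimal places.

lat 28.1319°, lon 78.6642°

Zone 44N: λ₀ = 81°, k₀ = 0.9996, false easting 500000 m.
Meridian distance M = (N − FN)/k₀ = 3115265.6 m.
Inverse transverse Mercator on WGS84 gives φ = 28.13190036°, λ = 78.66420041°.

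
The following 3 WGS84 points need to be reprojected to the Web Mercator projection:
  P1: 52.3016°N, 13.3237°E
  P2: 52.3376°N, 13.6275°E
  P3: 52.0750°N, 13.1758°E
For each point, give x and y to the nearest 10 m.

P1: x 1483190 m, y 6854840 m; P2: x 1517010 m, y 6861400 m; P3: x 1466720 m, y 6813700 m

Web Mercator: x = R·λ, y = R·ln tan(π/4+φ/2), R = 6378137 m.
P1 (52.3016°, 13.3237°) → (1483187.499, 6854843.394) m.
P2 (52.3376°, 13.6275°) → (1517006.361, 6861399.567) m.
P3 (52.0750°, 13.1758°) → (1466723.347, 6813697.793) m.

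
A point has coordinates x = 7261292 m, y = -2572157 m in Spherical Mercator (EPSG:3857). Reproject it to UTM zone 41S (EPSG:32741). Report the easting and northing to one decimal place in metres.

Web Mercator inverse (R = 6378137 m) → φ = -22.50409943°, λ = 65.22929586°.
UTM 41S forward: E = 729328.864 m, N = 7509666.379 m.

E 729328.9 m, N 7509666.4 m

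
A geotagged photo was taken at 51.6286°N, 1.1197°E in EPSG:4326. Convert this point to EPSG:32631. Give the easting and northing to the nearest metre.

Zone 31 central meridian λ₀ = 6×31 − 183 = 3°; Δλ = -1.8803°.
Transverse Mercator on WGS84 with k₀ = 0.9996 gives E = 369856.216 m, N = 5721405.859 m.

E 369856 m, N 5721406 m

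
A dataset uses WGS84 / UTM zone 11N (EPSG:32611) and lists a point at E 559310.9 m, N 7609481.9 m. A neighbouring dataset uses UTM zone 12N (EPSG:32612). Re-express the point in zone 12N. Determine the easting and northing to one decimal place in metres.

E 315042.5 m, N 7615612.8 m

UTM 11N → geographic: φ = 68.59119995°, λ = -115.54389969°.
UTM 12N (λ₀ = -111°) forward: E = 315042.452 m, N = 7615612.803 m.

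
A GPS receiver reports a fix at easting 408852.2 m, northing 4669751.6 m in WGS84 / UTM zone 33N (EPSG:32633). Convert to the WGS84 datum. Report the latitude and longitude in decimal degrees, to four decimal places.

lat 42.1746°, lon 13.8964°

Zone 33N: λ₀ = 15°, k₀ = 0.9996, false easting 500000 m.
Meridian distance M = (N − FN)/k₀ = 4671620.2 m.
Inverse transverse Mercator on WGS84 gives φ = 42.17460038°, λ = 13.89640019°.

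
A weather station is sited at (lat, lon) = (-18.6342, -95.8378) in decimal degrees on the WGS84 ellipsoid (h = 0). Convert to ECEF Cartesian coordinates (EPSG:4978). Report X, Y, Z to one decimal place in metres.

X -614939.1 m, Y -6014493.0 m, Z -2025023.3 m

WGS84: a = 6378137 m, e² = 0.006694380; N(φ) = a/√(1−e²sin²φ) = 6380317.753 m.
X = (N+h)·cosφ·cosλ = -614939.094 m; Y = (N+h)·cosφ·sinλ = -6014492.959 m; Z = (N(1−e²)+h)·sinφ = -2025023.251 m.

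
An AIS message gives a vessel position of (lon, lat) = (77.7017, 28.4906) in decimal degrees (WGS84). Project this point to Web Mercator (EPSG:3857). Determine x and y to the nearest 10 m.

Web Mercator is spherical with R = a = 6378137 m.
x = R·λ = 6378137 × 1.356150499 = 8649713.678 m.
y = R·ln tan(π/4 + φ/2) = 6378137 × 0.519112276 = 3310969.218 m.

x 8649710 m, y 3310970 m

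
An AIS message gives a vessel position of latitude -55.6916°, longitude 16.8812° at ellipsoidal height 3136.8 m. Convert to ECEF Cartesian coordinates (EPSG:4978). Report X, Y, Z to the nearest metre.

X 3449681 m, Y 1046857 m, Z -5247756 m

WGS84: a = 6378137 m, e² = 0.006694380; N(φ) = a/√(1−e²sin²φ) = 6392753.442 m.
X = (N+h)·cosφ·cosλ = 3449680.898 m; Y = (N+h)·cosφ·sinλ = 1046856.915 m; Z = (N(1−e²)+h)·sinφ = -5247755.782 m.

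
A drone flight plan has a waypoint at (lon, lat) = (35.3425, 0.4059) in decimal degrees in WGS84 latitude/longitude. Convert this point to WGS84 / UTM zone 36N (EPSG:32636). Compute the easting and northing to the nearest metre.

E 760728 m, N 44902 m

Zone 36 central meridian λ₀ = 6×36 − 183 = 33°; Δλ = +2.3425°.
Transverse Mercator on WGS84 with k₀ = 0.9996 gives E = 760728.232 m, N = 44901.927 m.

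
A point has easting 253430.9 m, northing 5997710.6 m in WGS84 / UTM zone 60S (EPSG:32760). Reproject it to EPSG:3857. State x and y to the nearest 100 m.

Unproject from UTM 60S (λ₀ = 177°) → φ = -36.13399993°, λ = 174.25990006°.
Web Mercator (R = 6378137 m): x = 19398523.340 m, y = -4319075.256 m.

x 19398500 m, y -4319100 m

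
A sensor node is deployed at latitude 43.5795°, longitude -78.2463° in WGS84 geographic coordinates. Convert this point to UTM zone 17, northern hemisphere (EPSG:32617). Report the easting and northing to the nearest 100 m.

Zone 17 central meridian λ₀ = 6×17 − 183 = -81°; Δλ = +2.7537°.
Transverse Mercator on WGS84 with k₀ = 0.9996 gives E = 722333.087 m, N = 4828855.128 m.

E 722300 m, N 4828900 m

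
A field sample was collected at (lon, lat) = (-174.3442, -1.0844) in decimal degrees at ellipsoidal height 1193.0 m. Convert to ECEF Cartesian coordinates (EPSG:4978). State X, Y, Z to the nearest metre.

X -6347145 m, Y -628585 m, Z -119922 m

WGS84: a = 6378137 m, e² = 0.006694380; N(φ) = a/√(1−e²sin²φ) = 6378144.646 m.
X = (N+h)·cosφ·cosλ = -6347145.381 m; Y = (N+h)·cosφ·sinλ = -628584.517 m; Z = (N(1−e²)+h)·sinφ = -119922.308 m.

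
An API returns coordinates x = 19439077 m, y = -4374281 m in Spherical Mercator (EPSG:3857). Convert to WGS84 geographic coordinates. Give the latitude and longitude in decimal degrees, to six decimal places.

lat -36.533503°, lon 174.624200°

R = 6378137 m. λ = x/R = 174.62419978°.
φ = 2·arctan(exp(y/R)) − 90° = 2·arctan(0.50367) − 90° = -36.53350251°.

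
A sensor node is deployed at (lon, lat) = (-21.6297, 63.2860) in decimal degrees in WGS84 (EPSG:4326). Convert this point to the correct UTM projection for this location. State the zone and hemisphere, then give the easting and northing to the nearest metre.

Zone 27N: E 468417 m, N 7017610 m

Longitude -21.6297° lies in the 6° band [-24°, -18°), giving zone 27; latitude is north of the equator, so 27N.
Zone 27 central meridian λ₀ = 6×27 − 183 = -21°; Δλ = -0.6297°.
Transverse Mercator on WGS84 with k₀ = 0.9996 gives E = 468416.906 m, N = 7017610.178 m.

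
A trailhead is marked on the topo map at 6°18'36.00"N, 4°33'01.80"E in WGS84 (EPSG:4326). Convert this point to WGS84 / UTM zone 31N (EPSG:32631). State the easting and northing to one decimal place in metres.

E 671514.1 m, N 697727.9 m

Zone 31 central meridian λ₀ = 6×31 − 183 = 3°; Δλ = +1.5505°.
Transverse Mercator on WGS84 with k₀ = 0.9996 gives E = 671514.097 m, N = 697727.948 m.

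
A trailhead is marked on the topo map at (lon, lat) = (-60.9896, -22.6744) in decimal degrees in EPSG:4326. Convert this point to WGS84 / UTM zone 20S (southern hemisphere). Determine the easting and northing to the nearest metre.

E 706550 m, N 7491126 m

Zone 20 central meridian λ₀ = 6×20 − 183 = -63°; Δλ = +2.0104°.
Transverse Mercator on WGS84 with k₀ = 0.9996 gives E = 706549.695 m, N = 7491126.011 m.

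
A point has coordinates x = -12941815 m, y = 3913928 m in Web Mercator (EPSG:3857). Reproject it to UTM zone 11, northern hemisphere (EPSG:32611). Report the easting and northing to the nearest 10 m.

E 569180 m, N 3667070 m

Web Mercator inverse (R = 6378137 m) → φ = 33.14020009°, λ = -116.25830219°.
UTM 11N forward: E = 569177.314 m, N = 3667074.504 m.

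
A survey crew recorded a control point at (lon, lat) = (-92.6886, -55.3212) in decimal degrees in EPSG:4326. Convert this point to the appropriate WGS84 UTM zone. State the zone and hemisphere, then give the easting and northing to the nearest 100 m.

Zone 15S: E 519800 m, N 3869400 m

Longitude -92.6886° lies in the 6° band [-96°, -90°), giving zone 15; latitude is south of the equator, so 15S.
Zone 15 central meridian λ₀ = 6×15 − 183 = -93°; Δλ = +0.3114°.
Transverse Mercator on WGS84 with k₀ = 0.9996 gives E = 519760.322 m, N = 3869420.656 m.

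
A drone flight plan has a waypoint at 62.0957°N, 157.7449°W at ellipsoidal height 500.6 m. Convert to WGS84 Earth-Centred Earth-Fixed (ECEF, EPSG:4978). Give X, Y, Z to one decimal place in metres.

WGS84: a = 6378137 m, e² = 0.006694380; N(φ) = a/√(1−e²sin²φ) = 6394875.669 m.
X = (N+h)·cosφ·cosλ = -2770052.392 m; Y = (N+h)·cosφ·sinλ = -1133546.200 m; Z = (N(1−e²)+h)·sinφ = 5613956.869 m.

X -2770052.4 m, Y -1133546.2 m, Z 5613956.9 m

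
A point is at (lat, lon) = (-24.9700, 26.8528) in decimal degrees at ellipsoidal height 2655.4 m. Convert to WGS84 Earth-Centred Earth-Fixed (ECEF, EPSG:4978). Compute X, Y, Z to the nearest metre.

X 5163723 m, Y 2614360 m, Z -2677183 m

WGS84: a = 6378137 m, e² = 0.006694380; N(φ) = a/√(1−e²sin²φ) = 6381944.883 m.
X = (N+h)·cosφ·cosλ = 5163723.450 m; Y = (N+h)·cosφ·sinλ = 2614359.939 m; Z = (N(1−e²)+h)·sinφ = -2677183.232 m.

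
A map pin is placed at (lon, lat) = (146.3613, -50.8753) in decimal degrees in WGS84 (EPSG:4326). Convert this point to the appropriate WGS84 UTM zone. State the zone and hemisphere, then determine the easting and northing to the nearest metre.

Longitude 146.3613° lies in the 6° band [144°, 150°), giving zone 55; latitude is south of the equator, so 55S.
Zone 55 central meridian λ₀ = 6×55 − 183 = 147°; Δλ = -0.6387°.
Transverse Mercator on WGS84 with k₀ = 0.9996 gives E = 455062.840 m, N = 4363847.765 m.

Zone 55S: E 455063 m, N 4363848 m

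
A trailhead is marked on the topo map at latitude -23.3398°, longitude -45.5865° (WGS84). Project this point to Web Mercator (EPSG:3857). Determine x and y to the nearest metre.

Web Mercator is spherical with R = a = 6378137 m.
x = R·λ = 6378137 × -0.795634519 = -5074665.967 m.
y = R·ln tan(π/4 + φ/2) = 6378137 × -0.419113567 = -2673163.752 m.

x -5074666 m, y -2673164 m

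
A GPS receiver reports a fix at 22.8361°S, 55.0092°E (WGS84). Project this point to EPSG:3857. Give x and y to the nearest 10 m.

x 6123600 m, y -2612210 m

Web Mercator is spherical with R = a = 6378137 m.
x = R·λ = 6378137 × 0.960091659 = 6123596.133 m.
y = R·ln tan(π/4 + φ/2) = 6378137 × -0.409556851 = -2612209.702 m.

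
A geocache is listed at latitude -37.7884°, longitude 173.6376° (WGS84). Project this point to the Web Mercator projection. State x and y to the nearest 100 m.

x 19329200 m, y -4549600 m

Web Mercator is spherical with R = a = 6378137 m.
x = R·λ = 6378137 × 3.030547825 = 19329249.215 m.
y = R·ln tan(π/4 + φ/2) = 6378137 × -0.713308103 = -4549576.804 m.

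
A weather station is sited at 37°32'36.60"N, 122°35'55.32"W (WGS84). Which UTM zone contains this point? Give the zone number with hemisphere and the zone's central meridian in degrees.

Zone 10N, central meridian -123°

UTM zone = ⌊(λ + 180)/6⌋ + 1; -122.5987° ∈ [-126°, -120°) → zone 10.
Hemisphere: N (φ ≥ 0).
Central meridian λ₀ = 6×10 − 183 = -123°.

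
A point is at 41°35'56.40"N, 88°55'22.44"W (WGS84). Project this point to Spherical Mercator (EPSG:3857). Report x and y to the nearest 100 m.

Web Mercator is spherical with R = a = 6378137 m.
x = R·λ = 6378137 × -1.551997385 = -9898851.948 m.
y = R·ln tan(π/4 + φ/2) = 6378137 × 0.799778929 = 5101099.576 m.

x -9898900 m, y 5101100 m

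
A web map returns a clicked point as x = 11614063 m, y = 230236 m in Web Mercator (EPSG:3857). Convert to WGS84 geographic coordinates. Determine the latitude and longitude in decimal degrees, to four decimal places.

lat 2.0678°, lon 104.3309°

R = 6378137 m. λ = x/R = 104.33090304°.
φ = 2·arctan(exp(y/R)) − 90° = 2·arctan(1.03676) − 90° = 2.06779616°.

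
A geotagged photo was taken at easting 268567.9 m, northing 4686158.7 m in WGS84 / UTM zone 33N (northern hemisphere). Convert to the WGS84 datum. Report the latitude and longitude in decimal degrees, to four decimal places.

Zone 33N: λ₀ = 15°, k₀ = 0.9996, false easting 500000 m.
Meridian distance M = (N − FN)/k₀ = 4688033.9 m.
Inverse transverse Mercator on WGS84 gives φ = 42.29329983°, λ = 12.19270002°.

lat 42.2933°, lon 12.1927°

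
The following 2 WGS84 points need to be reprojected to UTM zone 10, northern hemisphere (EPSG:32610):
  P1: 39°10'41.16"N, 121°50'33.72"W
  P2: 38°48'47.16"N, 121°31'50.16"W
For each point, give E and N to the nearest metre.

P1: E 599962 m, N 4337179 m; P2: E 627575 m, N 4297062 m

UTM zone 10N: λ₀ = -123°, k₀ = 0.9996.
P1 (39.1781°, -121.8427°) → (599962.310, 4337178.651) m.
P2 (38.8131°, -121.5306°) → (627575.013, 4297061.892) m.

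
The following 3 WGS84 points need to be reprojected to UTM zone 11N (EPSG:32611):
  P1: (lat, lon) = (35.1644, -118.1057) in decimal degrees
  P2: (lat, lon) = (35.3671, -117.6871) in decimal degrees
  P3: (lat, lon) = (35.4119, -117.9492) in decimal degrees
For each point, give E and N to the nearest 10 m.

UTM zone 11N: λ₀ = -117°, k₀ = 0.9996.
P1 (35.1644°, -118.1057°) → (399303.141, 3891834.273) m.
P2 (35.3671°, -117.6871°) → (437581.798, 3913970.929) m.
P3 (35.4119°, -117.9492°) → (413818.908, 3919136.437) m.

P1: E 399300 m, N 3891830 m; P2: E 437580 m, N 3913970 m; P3: E 413820 m, N 3919140 m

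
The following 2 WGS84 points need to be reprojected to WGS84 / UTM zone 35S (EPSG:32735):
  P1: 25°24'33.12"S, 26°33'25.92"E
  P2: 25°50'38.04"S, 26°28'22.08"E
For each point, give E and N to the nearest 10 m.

P1: E 455470 m, N 7189670 m; P2: E 447170 m, N 7141500 m

UTM zone 35S: λ₀ = 27°, k₀ = 0.9996.
P1 (-25.4092°, 26.5572°) → (455466.023, 7189667.028) m.
P2 (-25.8439°, 26.4728°) → (447169.054, 7141497.107) m.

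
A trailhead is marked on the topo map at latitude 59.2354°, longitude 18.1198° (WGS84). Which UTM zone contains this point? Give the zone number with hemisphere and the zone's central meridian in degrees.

UTM zone = ⌊(λ + 180)/6⌋ + 1; 18.1198° ∈ [18°, 24°) → zone 34.
Hemisphere: N (φ ≥ 0).
Central meridian λ₀ = 6×34 − 183 = 21°.

Zone 34N, central meridian 21°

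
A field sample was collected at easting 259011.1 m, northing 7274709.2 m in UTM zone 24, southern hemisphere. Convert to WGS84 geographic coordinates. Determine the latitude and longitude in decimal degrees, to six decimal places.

lat -24.623000°, lon -41.380500°

Zone 24S: λ₀ = -39°, k₀ = 0.9996, false easting 500000 m, false northing 10000000 m.
Meridian distance M = (N − FN)/k₀ = -2726381.4 m.
Inverse transverse Mercator on WGS84 gives φ = -24.62300030°, λ = -41.38049969°.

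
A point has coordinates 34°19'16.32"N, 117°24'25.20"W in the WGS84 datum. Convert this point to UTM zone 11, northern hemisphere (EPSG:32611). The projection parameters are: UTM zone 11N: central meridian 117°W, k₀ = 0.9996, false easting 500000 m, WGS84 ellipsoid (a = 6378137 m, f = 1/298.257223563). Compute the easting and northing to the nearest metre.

E 462556 m, N 3797846 m

Zone 11 central meridian λ₀ = 6×11 − 183 = -117°; Δλ = -0.4070°.
Transverse Mercator on WGS84 with k₀ = 0.9996 gives E = 462556.374 m, N = 3797845.914 m.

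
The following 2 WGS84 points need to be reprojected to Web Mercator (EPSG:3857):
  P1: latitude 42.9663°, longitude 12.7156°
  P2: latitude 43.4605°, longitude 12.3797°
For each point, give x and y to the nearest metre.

P1: x 1415494 m, y 5306844 m; P2: x 1378102 m, y 5382329 m

Web Mercator: x = R·λ, y = R·ln tan(π/4+φ/2), R = 6378137 m.
P1 (42.9663°, 12.7156°) → (1415494.117, 5306843.769) m.
P2 (43.4605°, 12.3797°) → (1378101.900, 5382329.392) m.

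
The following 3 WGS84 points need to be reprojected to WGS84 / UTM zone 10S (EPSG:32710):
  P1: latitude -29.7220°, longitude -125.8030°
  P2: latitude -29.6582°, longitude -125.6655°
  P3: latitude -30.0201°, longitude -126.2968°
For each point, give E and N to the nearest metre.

P1: E 228851 m, N 6708729 m; P2: E 241994 m, N 6716117 m; P3: E 182007 m, N 6674407 m

UTM zone 10S: λ₀ = -123°, k₀ = 0.9996.
P1 (-29.7220°, -125.8030°) → (228851.433, 6708728.641) m.
P2 (-29.6582°, -125.6655°) → (241994.450, 6716116.856) m.
P3 (-30.0201°, -126.2968°) → (182007.113, 6674407.101) m.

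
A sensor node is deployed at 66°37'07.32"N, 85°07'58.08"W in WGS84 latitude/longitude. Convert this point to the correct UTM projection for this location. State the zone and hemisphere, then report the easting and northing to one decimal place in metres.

Longitude -85.1328° lies in the 6° band [-90°, -84°), giving zone 16; latitude is north of the equator, so 16N.
Zone 16 central meridian λ₀ = 6×16 − 183 = -87°; Δλ = +1.8672°.
Transverse Mercator on WGS84 with k₀ = 0.9996 gives E = 582677.703 m, N = 7390111.580 m.

Zone 16N: E 582677.7 m, N 7390111.6 m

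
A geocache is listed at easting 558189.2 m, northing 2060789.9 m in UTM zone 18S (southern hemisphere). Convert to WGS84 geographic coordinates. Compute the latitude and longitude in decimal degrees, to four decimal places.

lat -71.5471°, lon -73.3527°

Zone 18S: λ₀ = -75°, k₀ = 0.9996, false easting 500000 m, false northing 10000000 m.
Meridian distance M = (N − FN)/k₀ = -7942387.1 m.
Inverse transverse Mercator on WGS84 gives φ = -71.54710042°, λ = -73.35269958°.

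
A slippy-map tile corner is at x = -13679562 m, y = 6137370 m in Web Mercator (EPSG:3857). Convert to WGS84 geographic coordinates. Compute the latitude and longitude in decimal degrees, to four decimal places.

R = 6378137 m. λ = x/R = -122.88559625°.
φ = 2·arctan(exp(y/R)) − 90° = 2·arctan(2.61758) − 90° = 48.18309768°.

lat 48.1831°, lon -122.8856°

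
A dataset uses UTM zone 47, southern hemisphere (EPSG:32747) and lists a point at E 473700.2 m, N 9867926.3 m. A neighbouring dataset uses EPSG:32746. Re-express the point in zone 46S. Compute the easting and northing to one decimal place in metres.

UTM 47S → geographic: φ = -1.19490022°, λ = 98.76359995°.
UTM 46S (λ₀ = 93°) forward: E = 1142296.376 m, N = 9867252.014 m.

E 1142296.4 m, N 9867252.0 m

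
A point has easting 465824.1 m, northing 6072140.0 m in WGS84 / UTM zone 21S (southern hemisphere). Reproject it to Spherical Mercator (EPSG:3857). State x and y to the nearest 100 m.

Unproject from UTM 21S (λ₀ = -57°) → φ = -35.49369999°, λ = -57.37679990°.
Web Mercator (R = 6378137 m): x = -6387156.148 m, y = -4231177.053 m.

x -6387200 m, y -4231200 m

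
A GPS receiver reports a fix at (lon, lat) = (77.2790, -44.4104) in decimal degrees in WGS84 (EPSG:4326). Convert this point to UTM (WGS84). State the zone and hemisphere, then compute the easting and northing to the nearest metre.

Longitude 77.2790° lies in the 6° band [72°, 78°), giving zone 43; latitude is south of the equator, so 43S.
Zone 43 central meridian λ₀ = 6×43 − 183 = 75°; Δλ = +2.2790°.
Transverse Mercator on WGS84 with k₀ = 0.9996 gives E = 681453.678 m, N = 5080017.232 m.

Zone 43S: E 681454 m, N 5080017 m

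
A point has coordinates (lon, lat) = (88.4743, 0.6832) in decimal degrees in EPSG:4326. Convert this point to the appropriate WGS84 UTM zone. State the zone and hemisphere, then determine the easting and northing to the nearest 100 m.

Zone 45N: E 664100 m, N 75500 m

Longitude 88.4743° lies in the 6° band [84°, 90°), giving zone 45; latitude is north of the equator, so 45N.
Zone 45 central meridian λ₀ = 6×45 − 183 = 87°; Δλ = +1.4743°.
Transverse Mercator on WGS84 with k₀ = 0.9996 gives E = 664059.315 m, N = 75539.336 m.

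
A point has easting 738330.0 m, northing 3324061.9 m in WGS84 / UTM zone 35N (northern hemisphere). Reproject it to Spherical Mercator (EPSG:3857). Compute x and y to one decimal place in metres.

x 3280730.1 m, y 3506686.6 m

Unproject from UTM 35N (λ₀ = 27°) → φ = 30.02439991°, λ = 29.47129999°.
Web Mercator (R = 6378137 m): x = 3280730.108 m, y = 3506686.610 m.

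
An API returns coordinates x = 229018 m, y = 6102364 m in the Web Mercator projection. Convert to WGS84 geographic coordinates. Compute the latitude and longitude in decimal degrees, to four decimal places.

lat 47.9730°, lon 2.0573°

R = 6378137 m. λ = x/R = 2.05730370°.
φ = 2·arctan(exp(y/R)) − 90° = 2·arctan(2.60326) − 90° = 47.97299897°.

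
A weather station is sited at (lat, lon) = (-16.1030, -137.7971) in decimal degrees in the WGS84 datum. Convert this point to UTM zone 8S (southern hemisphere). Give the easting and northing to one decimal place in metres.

Zone 8 central meridian λ₀ = 6×8 − 183 = -135°; Δλ = -2.7971°.
Transverse Mercator on WGS84 with k₀ = 0.9996 gives E = 200786.412 m, N = 8217644.360 m.

E 200786.4 m, N 8217644.4 m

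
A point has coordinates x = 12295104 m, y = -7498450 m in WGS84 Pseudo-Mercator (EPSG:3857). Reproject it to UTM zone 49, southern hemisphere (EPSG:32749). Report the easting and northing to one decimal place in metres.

Web Mercator inverse (R = 6378137 m) → φ = -55.69759801°, λ = 110.44879843°.
UTM 49S forward: E = 465355.013 m, N = 3827438.439 m.

E 465355.0 m, N 3827438.4 m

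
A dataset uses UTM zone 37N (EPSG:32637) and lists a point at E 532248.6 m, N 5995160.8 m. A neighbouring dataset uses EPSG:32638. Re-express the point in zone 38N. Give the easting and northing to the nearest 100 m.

UTM 37N → geographic: φ = 54.10360013°, λ = 39.49320021°.
UTM 38N (λ₀ = 45°) forward: E = 140102.203 m, N = 6009077.121 m.

E 140100 m, N 6009100 m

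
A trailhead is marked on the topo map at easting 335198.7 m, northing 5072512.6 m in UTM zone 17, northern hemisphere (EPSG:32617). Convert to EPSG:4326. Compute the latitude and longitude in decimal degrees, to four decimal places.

lat 45.7865°, lon -83.1202°

Zone 17N: λ₀ = -81°, k₀ = 0.9996, false easting 500000 m.
Meridian distance M = (N − FN)/k₀ = 5074542.4 m.
Inverse transverse Mercator on WGS84 gives φ = 45.78649986°, λ = -83.12020007°.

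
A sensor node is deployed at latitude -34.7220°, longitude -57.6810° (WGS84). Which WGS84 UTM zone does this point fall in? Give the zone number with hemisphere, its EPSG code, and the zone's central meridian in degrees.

Zone 21S (EPSG:32721), central meridian -57°

UTM zone = ⌊(λ + 180)/6⌋ + 1; -57.6810° ∈ [-60°, -54°) → zone 21.
Hemisphere: S (φ < 0).
Central meridian λ₀ = 6×21 − 183 = -57°.
EPSG code: 32721.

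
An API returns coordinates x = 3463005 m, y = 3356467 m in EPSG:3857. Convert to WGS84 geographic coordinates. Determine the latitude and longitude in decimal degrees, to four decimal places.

R = 6378137 m. λ = x/R = 31.10870320°.
φ = 2·arctan(exp(y/R)) − 90° = 2·arctan(1.69257) − 90° = 28.84920363°.

lat 28.8492°, lon 31.1087°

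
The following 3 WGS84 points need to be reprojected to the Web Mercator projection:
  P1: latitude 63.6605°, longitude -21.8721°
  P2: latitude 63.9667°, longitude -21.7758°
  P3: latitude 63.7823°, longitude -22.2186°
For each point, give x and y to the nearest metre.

P1: x -2434791 m, y 9264071 m; P2: x -2424071 m, y 9341313 m; P3: x -2473363 m, y 9294696 m

Web Mercator: x = R·λ, y = R·ln tan(π/4+φ/2), R = 6378137 m.
P1 (63.6605°, -21.8721°) → (-2434791.035, 9264070.905) m.
P2 (63.9667°, -21.7758°) → (-2424070.968, 9341313.042) m.
P3 (63.7823°, -22.2186°) → (-2473363.238, 9294695.764) m.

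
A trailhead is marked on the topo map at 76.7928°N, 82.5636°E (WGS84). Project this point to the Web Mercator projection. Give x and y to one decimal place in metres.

x 9190937.9 m, y 13752350.0 m

Web Mercator is spherical with R = a = 6378137 m.
x = R·λ = 6378137 × 1.441006662 = 9190937.910 m.
y = R·ln tan(π/4 + φ/2) = 6378137 × 2.156170363 = 13752349.971 m.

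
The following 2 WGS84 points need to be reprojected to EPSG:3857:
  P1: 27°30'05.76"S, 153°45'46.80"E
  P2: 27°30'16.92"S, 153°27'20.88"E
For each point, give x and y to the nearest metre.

Web Mercator: x = R·λ, y = R·ln tan(π/4+φ/2), R = 6378137 m.
P1 (-27.5016°, 153.7630°) → (17116818.863, -3186281.034) m.
P2 (-27.5047°, 153.4558°) → (17082621.515, -3186670.094) m.

P1: x 17116819 m, y -3186281 m; P2: x 17082622 m, y -3186670 m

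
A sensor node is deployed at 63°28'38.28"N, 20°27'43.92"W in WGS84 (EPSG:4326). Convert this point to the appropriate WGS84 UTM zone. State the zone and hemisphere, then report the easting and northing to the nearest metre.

Longitude -20.4622° lies in the 6° band [-24°, -18°), giving zone 27; latitude is north of the equator, so 27N.
Zone 27 central meridian λ₀ = 6×27 − 183 = -21°; Δλ = +0.5378°.
Transverse Mercator on WGS84 with k₀ = 0.9996 gives E = 526794.997 m, N = 7038882.907 m.

Zone 27N: E 526795 m, N 7038883 m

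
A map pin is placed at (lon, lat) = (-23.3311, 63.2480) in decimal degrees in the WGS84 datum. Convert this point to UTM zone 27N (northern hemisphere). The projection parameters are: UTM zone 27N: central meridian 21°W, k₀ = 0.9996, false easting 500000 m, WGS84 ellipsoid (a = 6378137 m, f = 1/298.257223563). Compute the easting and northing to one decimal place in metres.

Zone 27 central meridian λ₀ = 6×27 − 183 = -21°; Δλ = -2.3311°.
Transverse Mercator on WGS84 with k₀ = 0.9996 gives E = 382945.820 m, N = 7015347.870 m.

E 382945.8 m, N 7015347.9 m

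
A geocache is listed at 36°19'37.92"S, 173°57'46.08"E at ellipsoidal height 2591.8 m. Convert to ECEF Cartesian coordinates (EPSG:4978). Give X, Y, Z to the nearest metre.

WGS84: a = 6378137 m, e² = 0.006694380; N(φ) = a/√(1−e²sin²φ) = 6385642.231 m.
X = (N+h)·cosφ·cosλ = -5118118.190 m; Y = (N+h)·cosφ·sinλ = 541295.839 m; Z = (N(1−e²)+h)·sinφ = -3759038.753 m.

X -5118118 m, Y 541296 m, Z -3759039 m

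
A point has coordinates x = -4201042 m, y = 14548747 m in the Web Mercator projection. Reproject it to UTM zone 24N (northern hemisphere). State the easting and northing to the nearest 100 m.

Web Mercator inverse (R = 6378137 m) → φ = 78.33170077°, λ = -37.73860238°.
UTM 24N forward: E = 528477.035 m, N = 8695695.008 m.

E 528500 m, N 8695700 m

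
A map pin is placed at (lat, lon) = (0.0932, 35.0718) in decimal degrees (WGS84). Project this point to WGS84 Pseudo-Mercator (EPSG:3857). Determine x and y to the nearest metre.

x 3904175 m, y 10375 m

Web Mercator is spherical with R = a = 6378137 m.
x = R·λ = 6378137 × 0.612118385 = 3904174.917 m.
y = R·ln tan(π/4 + φ/2) = 6378137 × 0.001626648 = 10374.981 m.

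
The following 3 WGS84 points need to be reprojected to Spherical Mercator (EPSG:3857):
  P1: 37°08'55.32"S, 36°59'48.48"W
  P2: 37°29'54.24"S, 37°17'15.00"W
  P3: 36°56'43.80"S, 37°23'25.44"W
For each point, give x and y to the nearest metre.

P1: x -4118465 m, y -4459854 m; P2: x -4150826 m, y -4508807 m; P3: x -4162280 m, y -4431513 m

Web Mercator: x = R·λ, y = R·ln tan(π/4+φ/2), R = 6378137 m.
P1 (-37.1487°, -36.9968°) → (-4118464.937, -4459853.967) m.
P2 (-37.4984°, -37.2875°) → (-4150825.513, -4508806.891) m.
P3 (-36.9455°, -37.3904°) → (-4162280.289, -4431512.910) m.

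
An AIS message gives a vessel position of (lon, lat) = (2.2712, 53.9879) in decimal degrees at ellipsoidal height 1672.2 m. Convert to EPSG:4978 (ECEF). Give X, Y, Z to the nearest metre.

X 3756335 m, Y 148979 m, Z 5137305 m

WGS84: a = 6378137 m, e² = 0.006694380; N(φ) = a/√(1−e²sin²φ) = 6392151.764 m.
X = (N+h)·cosφ·cosλ = 3756334.605 m; Y = (N+h)·cosφ·sinλ = 148978.835 m; Z = (N(1−e²)+h)·sinφ = 5137304.724 m.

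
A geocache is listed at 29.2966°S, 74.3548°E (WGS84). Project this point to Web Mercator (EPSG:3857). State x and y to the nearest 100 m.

Web Mercator is spherical with R = a = 6378137 m.
x = R·λ = 6378137 × 1.297736075 = 8277138.474 m.
y = R·ln tan(π/4 + φ/2) = 6378137 × -0.535179944 = -3413451.004 m.

x 8277100 m, y -3413500 m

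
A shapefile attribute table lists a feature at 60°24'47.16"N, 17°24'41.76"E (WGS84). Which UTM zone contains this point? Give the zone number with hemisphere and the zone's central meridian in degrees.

UTM zone = ⌊(λ + 180)/6⌋ + 1; 17.4116° ∈ [12°, 18°) → zone 33.
Hemisphere: N (φ ≥ 0).
Central meridian λ₀ = 6×33 − 183 = 15°.

Zone 33N, central meridian 15°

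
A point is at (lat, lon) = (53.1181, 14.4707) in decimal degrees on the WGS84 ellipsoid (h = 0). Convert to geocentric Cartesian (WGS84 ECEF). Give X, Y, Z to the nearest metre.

X 3714475 m, Y 958602 m, Z 5078442 m

WGS84: a = 6378137 m, e² = 0.006694380; N(φ) = a/√(1−e²sin²φ) = 6391839.996 m.
X = (N+h)·cosφ·cosλ = 3714474.555 m; Y = (N+h)·cosφ·sinλ = 958602.146 m; Z = (N(1−e²)+h)·sinφ = 5078442.359 m.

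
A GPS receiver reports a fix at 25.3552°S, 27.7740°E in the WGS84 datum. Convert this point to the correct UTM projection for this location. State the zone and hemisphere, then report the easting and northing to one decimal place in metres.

Zone 35S: E 577879.6 m, N 7195495.2 m

Longitude 27.7740° lies in the 6° band [24°, 30°), giving zone 35; latitude is south of the equator, so 35S.
Zone 35 central meridian λ₀ = 6×35 − 183 = 27°; Δλ = +0.7740°.
Transverse Mercator on WGS84 with k₀ = 0.9996 gives E = 577879.587 m, N = 7195495.249 m.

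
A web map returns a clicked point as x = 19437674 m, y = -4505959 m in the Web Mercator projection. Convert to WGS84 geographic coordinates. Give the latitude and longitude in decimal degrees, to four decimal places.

lat -37.4781°, lon 174.6116°

R = 6378137 m. λ = x/R = 174.61159642°.
φ = 2·arctan(exp(y/R)) − 90° = 2·arctan(0.49338) − 90° = -37.47810041°.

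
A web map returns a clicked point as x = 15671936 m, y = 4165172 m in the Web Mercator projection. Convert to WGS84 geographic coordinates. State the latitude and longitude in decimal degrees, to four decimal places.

lat 35.0095°, lon 140.7834°

R = 6378137 m. λ = x/R = 140.78339641°.
φ = 2·arctan(exp(y/R)) − 90° = 2·arctan(1.92137) − 90° = 35.00949830°.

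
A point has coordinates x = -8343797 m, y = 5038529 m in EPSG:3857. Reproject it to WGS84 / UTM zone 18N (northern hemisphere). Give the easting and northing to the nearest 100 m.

E 503900 m, N 4558400 m

Web Mercator inverse (R = 6378137 m) → φ = 41.17730235°, λ = -74.95360373°.
UTM 18N forward: E = 503891.523 m, N = 4558440.646 m.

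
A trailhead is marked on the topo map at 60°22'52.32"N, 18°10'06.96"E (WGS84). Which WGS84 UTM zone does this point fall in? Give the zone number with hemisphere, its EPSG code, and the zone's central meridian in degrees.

Zone 34N (EPSG:32634), central meridian 21°

UTM zone = ⌊(λ + 180)/6⌋ + 1; 18.1686° ∈ [18°, 24°) → zone 34.
Hemisphere: N (φ ≥ 0).
Central meridian λ₀ = 6×34 − 183 = 21°.
EPSG code: 32634.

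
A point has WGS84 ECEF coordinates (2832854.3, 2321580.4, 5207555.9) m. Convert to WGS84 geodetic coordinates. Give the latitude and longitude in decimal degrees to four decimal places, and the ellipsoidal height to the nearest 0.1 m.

λ = atan2(Y, X) = 39.33529983°; p = √(X²+Y²) = 3662621.9 m.
Bowring's method on WGS84 (a = 6378137 m, b = 6356752.314 m) gives φ = 55.06099981°, h = 2781.691 m.

lat 55.0610°, lon 39.3353°, h 2781.7 m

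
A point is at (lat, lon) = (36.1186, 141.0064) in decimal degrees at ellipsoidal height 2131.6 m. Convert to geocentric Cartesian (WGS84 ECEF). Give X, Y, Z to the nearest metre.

X -4010416 m, Y 3246829 m, Z 3740087 m

WGS84: a = 6378137 m, e² = 0.006694380; N(φ) = a/√(1−e²sin²φ) = 6385567.864 m.
X = (N+h)·cosφ·cosλ = -4010416.036 m; Y = (N+h)·cosφ·sinλ = 3246829.217 m; Z = (N(1−e²)+h)·sinφ = 3740086.709 m.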